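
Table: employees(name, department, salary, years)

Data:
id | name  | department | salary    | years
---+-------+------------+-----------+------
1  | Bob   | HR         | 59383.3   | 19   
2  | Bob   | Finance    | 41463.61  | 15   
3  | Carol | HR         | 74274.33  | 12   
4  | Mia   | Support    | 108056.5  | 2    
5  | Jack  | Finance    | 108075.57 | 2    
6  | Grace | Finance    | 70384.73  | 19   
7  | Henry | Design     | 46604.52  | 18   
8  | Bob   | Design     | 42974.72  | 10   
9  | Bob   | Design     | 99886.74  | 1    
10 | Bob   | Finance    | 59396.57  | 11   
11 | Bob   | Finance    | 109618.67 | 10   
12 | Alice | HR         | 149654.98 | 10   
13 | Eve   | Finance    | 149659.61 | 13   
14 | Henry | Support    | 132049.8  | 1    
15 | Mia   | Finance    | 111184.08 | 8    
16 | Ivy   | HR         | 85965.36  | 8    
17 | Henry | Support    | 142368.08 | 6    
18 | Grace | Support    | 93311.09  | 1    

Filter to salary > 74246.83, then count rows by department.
SELECT department, COUNT(*)
FROM employees
WHERE salary > 74246.83
GROUP BY department

Note: WHERE filters rows before grouping.

Result:
  Design: 1
  Finance: 4
  HR: 3
  Support: 4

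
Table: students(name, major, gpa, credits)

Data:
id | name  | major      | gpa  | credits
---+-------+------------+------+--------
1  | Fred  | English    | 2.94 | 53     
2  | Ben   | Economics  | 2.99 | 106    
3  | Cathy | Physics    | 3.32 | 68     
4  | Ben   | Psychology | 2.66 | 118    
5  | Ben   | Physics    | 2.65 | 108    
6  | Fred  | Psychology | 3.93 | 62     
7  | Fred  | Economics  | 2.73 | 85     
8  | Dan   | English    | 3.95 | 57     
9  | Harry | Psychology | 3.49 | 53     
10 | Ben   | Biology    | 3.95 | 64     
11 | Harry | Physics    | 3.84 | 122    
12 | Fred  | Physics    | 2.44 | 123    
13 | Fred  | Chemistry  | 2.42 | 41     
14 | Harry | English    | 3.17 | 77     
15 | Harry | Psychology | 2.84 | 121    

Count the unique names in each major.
SELECT major, COUNT(DISTINCT name)
FROM students
GROUP BY major

Result:
  Biology: 1 distinct
  Chemistry: 1 distinct
  Economics: 2 distinct
  English: 3 distinct
  Physics: 4 distinct
  Psychology: 3 distinct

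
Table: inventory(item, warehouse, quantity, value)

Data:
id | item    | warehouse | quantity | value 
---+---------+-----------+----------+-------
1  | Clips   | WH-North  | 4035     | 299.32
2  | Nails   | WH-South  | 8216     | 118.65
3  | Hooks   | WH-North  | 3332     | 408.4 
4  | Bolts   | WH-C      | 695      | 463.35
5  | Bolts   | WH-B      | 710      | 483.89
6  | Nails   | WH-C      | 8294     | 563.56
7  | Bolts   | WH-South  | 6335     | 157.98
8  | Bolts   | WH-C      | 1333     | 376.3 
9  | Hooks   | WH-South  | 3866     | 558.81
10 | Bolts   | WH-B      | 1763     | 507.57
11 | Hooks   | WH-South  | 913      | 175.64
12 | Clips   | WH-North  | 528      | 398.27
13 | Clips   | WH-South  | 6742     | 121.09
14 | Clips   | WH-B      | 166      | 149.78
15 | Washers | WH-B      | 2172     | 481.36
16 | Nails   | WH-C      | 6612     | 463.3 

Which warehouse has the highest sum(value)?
SELECT warehouse, SUM(value) as val
FROM inventory
GROUP BY warehouse
ORDER BY val DESC
LIMIT 1

Result: WH-C with sum(value) = 1866.51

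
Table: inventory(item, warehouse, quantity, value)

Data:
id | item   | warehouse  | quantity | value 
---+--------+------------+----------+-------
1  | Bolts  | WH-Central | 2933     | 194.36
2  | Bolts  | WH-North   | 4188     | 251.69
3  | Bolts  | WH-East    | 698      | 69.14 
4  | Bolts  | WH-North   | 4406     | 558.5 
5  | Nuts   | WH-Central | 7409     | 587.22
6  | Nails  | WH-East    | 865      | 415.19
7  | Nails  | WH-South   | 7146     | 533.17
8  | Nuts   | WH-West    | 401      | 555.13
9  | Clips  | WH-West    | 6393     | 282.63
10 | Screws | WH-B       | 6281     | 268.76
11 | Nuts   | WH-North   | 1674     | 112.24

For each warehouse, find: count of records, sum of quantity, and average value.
SELECT warehouse,
       COUNT(*) as cnt,
       SUM(quantity) as total_quantity,
       AVG(value) as avg_value
FROM inventory
GROUP BY warehouse

Result:
  WH-B: 1 records, 6281 total quantity, 268.76 avg value
  WH-Central: 2 records, 10342 total quantity, 390.79 avg value
  WH-East: 2 records, 1563 total quantity, 242.17 avg value
  WH-North: 3 records, 10268 total quantity, 307.48 avg value
  WH-South: 1 records, 7146 total quantity, 533.17 avg value
  WH-West: 2 records, 6794 total quantity, 418.88 avg value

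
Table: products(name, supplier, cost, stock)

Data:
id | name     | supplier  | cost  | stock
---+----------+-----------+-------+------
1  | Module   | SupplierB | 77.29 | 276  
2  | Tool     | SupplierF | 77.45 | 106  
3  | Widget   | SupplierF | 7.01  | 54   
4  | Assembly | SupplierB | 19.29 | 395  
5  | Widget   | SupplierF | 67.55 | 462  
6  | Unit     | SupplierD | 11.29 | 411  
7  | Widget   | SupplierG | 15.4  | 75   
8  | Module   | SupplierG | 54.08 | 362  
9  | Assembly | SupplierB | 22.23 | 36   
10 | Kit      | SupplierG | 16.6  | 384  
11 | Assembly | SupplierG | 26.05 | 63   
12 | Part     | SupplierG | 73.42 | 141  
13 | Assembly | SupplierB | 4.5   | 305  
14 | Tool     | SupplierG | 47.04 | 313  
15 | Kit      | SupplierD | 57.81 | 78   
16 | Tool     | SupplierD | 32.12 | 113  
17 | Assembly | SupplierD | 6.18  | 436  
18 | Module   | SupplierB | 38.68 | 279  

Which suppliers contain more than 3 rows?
SELECT supplier, COUNT(*) as cnt
FROM products
GROUP BY supplier
HAVING COUNT(*) > 3

Result:
  SupplierB: 5
  SupplierD: 4
  SupplierG: 6

Note: HAVING filters groups after aggregation, WHERE filters rows before.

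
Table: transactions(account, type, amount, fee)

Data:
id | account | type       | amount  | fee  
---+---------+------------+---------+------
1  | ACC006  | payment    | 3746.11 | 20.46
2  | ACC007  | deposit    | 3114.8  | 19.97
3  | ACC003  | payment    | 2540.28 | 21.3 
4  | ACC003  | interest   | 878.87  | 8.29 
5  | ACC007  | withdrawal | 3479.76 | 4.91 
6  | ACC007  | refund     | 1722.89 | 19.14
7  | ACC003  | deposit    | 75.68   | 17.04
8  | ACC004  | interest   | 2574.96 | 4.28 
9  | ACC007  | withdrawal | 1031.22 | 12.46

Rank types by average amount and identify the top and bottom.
SELECT type, AVG(amount)
FROM transactions
GROUP BY type
ORDER BY AVG(amount)

All groups:
  deposit: 1595.24
  refund: 1722.89
  interest: 1726.92
  withdrawal: 2255.49
  payment: 3143.20

Highest: payment (3143.20)
Lowest: deposit (1595.24)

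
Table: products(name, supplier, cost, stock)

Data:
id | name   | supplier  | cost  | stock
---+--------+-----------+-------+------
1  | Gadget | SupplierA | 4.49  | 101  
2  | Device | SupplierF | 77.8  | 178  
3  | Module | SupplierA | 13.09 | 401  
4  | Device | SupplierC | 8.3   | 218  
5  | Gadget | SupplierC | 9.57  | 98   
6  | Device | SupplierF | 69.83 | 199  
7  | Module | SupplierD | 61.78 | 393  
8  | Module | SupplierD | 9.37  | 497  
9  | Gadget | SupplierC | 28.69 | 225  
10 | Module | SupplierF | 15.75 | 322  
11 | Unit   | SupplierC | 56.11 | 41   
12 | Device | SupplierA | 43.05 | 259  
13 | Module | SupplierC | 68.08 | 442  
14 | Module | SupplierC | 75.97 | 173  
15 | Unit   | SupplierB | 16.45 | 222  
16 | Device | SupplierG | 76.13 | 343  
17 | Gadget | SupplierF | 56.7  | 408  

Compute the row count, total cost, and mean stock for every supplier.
SELECT supplier,
       COUNT(*) as cnt,
       SUM(cost) as total_cost,
       AVG(stock) as avg_stock
FROM products
GROUP BY supplier

Result:
  SupplierA: 3 records, 60.63 total cost, 253.67 avg stock
  SupplierB: 1 records, 16.45 total cost, 222.00 avg stock
  SupplierC: 6 records, 246.72 total cost, 199.50 avg stock
  SupplierD: 2 records, 71.15 total cost, 445.00 avg stock
  SupplierF: 4 records, 220.08 total cost, 276.75 avg stock
  SupplierG: 1 records, 76.13 total cost, 343.00 avg stock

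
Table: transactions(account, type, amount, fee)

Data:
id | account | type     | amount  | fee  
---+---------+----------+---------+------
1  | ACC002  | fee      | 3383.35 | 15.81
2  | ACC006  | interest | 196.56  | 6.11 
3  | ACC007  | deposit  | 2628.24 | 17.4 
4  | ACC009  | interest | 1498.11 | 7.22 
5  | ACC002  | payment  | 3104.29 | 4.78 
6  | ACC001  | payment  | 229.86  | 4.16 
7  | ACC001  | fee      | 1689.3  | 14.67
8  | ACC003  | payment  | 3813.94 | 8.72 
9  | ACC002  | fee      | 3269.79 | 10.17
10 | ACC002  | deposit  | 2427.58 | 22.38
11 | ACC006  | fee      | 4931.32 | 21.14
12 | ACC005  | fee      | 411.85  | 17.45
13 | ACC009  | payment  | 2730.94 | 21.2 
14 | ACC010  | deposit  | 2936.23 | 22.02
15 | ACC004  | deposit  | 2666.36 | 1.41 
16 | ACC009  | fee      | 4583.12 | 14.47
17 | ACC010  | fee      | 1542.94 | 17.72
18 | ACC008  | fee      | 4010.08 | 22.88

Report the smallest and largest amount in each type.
SELECT type, MIN(amount), MAX(amount)
FROM transactions
GROUP BY type

Result:
  deposit: min=2427.58, max=2936.23
  fee: min=411.85, max=4931.32
  interest: min=196.56, max=1498.11
  payment: min=229.86, max=3813.94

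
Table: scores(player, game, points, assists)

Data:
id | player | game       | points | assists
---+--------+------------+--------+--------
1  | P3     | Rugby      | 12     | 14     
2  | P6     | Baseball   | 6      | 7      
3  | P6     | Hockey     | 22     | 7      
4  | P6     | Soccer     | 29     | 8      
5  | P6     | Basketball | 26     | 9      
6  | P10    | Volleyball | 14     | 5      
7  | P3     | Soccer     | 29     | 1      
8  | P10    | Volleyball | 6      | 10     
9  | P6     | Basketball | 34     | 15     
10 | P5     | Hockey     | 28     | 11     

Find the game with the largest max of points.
SELECT game, MAX(points) as val
FROM scores
GROUP BY game
ORDER BY val DESC
LIMIT 1

Result: Basketball with max(points) = 34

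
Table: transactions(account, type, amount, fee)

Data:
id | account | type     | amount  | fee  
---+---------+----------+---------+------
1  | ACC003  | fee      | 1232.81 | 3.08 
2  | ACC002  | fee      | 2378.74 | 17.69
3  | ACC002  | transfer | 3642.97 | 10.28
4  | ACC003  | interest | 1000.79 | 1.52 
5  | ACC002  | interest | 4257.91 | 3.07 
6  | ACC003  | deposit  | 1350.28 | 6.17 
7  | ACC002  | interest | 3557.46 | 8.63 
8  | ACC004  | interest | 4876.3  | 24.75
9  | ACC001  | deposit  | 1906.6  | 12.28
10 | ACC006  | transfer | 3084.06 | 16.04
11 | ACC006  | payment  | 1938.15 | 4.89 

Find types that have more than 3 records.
SELECT type, COUNT(*) as cnt
FROM transactions
GROUP BY type
HAVING COUNT(*) > 3

Result:
  interest: 4

Note: HAVING filters groups after aggregation, WHERE filters rows before.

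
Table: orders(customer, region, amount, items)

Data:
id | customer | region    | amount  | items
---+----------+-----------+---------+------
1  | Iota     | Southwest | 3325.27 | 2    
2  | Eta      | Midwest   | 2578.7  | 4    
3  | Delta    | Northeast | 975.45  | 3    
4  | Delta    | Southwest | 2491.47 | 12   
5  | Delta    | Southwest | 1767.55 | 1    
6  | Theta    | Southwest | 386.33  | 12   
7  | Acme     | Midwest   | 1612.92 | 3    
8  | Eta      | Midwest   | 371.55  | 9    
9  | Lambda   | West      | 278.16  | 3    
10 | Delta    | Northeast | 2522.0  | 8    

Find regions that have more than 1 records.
SELECT region, COUNT(*) as cnt
FROM orders
GROUP BY region
HAVING COUNT(*) > 1

Result:
  Midwest: 3
  Northeast: 2
  Southwest: 4

Note: HAVING filters groups after aggregation, WHERE filters rows before.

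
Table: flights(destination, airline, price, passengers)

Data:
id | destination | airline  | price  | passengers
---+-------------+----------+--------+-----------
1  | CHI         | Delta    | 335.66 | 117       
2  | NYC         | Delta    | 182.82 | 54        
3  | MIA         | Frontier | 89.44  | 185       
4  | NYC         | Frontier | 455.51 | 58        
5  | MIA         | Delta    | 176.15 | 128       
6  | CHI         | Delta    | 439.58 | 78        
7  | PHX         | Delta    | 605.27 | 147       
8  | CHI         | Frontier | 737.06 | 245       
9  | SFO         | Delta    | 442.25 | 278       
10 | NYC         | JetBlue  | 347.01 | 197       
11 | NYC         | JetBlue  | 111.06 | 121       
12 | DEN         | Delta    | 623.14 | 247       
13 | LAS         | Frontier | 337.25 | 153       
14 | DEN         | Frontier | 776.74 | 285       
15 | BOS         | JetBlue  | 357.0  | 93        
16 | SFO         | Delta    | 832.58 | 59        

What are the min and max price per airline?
SELECT airline, MIN(price), MAX(price)
FROM flights
GROUP BY airline

Result:
  Delta: min=176.15, max=832.58
  Frontier: min=89.44, max=776.74
  JetBlue: min=111.06, max=357.00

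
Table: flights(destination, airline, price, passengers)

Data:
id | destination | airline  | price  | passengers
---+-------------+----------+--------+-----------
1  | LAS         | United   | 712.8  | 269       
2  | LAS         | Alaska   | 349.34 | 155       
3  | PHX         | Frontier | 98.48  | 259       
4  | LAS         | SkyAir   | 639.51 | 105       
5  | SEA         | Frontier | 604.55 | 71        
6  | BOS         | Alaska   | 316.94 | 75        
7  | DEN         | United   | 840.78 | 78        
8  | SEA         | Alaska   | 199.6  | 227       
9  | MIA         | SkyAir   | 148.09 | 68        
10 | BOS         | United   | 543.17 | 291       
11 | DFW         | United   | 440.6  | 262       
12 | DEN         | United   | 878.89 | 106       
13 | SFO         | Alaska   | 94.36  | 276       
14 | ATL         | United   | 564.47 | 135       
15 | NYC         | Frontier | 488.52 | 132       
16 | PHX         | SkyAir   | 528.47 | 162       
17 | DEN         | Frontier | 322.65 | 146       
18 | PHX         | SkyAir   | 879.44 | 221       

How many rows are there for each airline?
SELECT airline, COUNT(*) as count
FROM flights
GROUP BY airline

Result:
  Alaska: 4
  Frontier: 4
  SkyAir: 4
  United: 6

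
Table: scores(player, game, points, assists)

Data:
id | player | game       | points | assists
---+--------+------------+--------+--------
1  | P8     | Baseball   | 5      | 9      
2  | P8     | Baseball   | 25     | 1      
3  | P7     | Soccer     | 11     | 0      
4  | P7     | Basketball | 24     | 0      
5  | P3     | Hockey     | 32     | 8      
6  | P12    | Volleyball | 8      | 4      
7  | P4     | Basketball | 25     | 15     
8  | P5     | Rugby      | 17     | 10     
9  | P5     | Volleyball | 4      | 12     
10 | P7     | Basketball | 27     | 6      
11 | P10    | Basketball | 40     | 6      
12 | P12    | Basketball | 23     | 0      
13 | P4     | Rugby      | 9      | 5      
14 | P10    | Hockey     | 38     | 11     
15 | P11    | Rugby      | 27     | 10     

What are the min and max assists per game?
SELECT game, MIN(assists), MAX(assists)
FROM scores
GROUP BY game

Result:
  Baseball: min=1, max=9
  Basketball: min=0, max=15
  Hockey: min=8, max=11
  Rugby: min=5, max=10
  Soccer: min=0, max=0
  Volleyball: min=4, max=12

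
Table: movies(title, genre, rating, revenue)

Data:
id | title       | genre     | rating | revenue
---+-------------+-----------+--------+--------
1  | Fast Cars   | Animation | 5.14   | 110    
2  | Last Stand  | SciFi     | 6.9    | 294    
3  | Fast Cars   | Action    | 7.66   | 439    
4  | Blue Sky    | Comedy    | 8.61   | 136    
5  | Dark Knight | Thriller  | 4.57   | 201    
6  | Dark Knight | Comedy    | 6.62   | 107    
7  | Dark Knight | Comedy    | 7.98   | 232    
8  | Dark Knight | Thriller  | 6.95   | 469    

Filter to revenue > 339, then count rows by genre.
SELECT genre, COUNT(*)
FROM movies
WHERE revenue > 339
GROUP BY genre

Note: WHERE filters rows before grouping.

Result:
  Action: 1
  Thriller: 1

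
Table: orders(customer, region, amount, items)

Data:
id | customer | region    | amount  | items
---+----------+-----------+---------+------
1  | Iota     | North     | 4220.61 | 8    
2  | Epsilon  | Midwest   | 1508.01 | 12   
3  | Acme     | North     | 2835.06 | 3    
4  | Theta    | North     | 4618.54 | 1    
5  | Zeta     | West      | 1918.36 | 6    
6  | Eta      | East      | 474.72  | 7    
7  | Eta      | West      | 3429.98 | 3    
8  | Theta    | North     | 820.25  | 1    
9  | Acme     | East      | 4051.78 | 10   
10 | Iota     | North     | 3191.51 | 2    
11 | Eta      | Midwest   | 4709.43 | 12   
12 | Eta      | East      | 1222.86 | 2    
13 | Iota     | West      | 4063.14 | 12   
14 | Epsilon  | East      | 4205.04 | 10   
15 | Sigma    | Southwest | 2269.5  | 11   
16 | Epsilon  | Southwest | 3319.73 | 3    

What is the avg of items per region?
SELECT region, AVG(items) as result
FROM orders
GROUP BY region

Result:
  East: 7.25
  Midwest: 12.00
  North: 3.00
  Southwest: 7.00
  West: 7.00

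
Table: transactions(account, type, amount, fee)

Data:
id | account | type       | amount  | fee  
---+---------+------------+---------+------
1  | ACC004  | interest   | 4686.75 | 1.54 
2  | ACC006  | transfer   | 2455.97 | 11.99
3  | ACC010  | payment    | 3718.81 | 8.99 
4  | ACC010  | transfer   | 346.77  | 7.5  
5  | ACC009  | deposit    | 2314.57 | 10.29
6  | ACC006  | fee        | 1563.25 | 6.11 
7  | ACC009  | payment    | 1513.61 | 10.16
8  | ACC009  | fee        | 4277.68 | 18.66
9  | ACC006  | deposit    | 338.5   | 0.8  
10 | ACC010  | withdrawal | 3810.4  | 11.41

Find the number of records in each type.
SELECT type, COUNT(*) as count
FROM transactions
GROUP BY type

Result:
  deposit: 2
  fee: 2
  interest: 1
  payment: 2
  transfer: 2
  withdrawal: 1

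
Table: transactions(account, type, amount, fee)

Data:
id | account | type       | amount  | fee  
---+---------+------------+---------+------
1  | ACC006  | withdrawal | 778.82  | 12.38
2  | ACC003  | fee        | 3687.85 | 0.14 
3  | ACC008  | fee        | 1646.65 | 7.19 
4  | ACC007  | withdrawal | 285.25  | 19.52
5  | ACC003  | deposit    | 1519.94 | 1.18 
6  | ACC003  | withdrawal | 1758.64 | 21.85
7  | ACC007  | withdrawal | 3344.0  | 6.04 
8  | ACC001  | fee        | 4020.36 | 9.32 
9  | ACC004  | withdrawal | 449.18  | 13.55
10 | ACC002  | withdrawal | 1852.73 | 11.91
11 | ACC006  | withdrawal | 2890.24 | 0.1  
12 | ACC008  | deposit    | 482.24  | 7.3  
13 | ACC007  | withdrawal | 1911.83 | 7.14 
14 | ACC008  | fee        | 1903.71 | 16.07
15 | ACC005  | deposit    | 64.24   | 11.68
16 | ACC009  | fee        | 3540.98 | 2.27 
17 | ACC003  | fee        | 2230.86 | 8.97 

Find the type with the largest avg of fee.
SELECT type, AVG(fee) as val
FROM transactions
GROUP BY type
ORDER BY val DESC
LIMIT 1

Result: withdrawal with avg(fee) = 11.56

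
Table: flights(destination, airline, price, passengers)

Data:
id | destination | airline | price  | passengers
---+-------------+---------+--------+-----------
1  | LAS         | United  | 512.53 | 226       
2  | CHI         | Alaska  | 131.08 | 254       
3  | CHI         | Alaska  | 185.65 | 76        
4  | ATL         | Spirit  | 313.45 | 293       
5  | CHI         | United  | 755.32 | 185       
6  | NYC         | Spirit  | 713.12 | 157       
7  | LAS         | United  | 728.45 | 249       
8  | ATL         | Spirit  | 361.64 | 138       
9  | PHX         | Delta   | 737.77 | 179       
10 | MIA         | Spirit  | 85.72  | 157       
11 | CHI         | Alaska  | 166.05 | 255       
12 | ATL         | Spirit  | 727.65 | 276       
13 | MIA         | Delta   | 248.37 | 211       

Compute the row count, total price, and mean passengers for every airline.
SELECT airline,
       COUNT(*) as cnt,
       SUM(price) as total_price,
       AVG(passengers) as avg_passengers
FROM flights
GROUP BY airline

Result:
  Alaska: 3 records, 482.78 total price, 195.00 avg passengers
  Delta: 2 records, 986.14 total price, 195.00 avg passengers
  Spirit: 5 records, 2201.58 total price, 204.20 avg passengers
  United: 3 records, 1996.30 total price, 220.00 avg passengers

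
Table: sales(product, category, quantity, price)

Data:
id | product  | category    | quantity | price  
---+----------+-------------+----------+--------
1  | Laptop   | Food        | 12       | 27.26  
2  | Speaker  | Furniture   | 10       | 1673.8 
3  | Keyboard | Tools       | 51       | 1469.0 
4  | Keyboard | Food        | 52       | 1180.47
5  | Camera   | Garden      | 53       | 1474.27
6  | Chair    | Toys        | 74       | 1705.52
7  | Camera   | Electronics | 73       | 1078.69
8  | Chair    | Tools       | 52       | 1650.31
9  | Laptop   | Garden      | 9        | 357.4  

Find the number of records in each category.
SELECT category, COUNT(*) as count
FROM sales
GROUP BY category

Result:
  Electronics: 1
  Food: 2
  Furniture: 1
  Garden: 2
  Tools: 2
  Toys: 1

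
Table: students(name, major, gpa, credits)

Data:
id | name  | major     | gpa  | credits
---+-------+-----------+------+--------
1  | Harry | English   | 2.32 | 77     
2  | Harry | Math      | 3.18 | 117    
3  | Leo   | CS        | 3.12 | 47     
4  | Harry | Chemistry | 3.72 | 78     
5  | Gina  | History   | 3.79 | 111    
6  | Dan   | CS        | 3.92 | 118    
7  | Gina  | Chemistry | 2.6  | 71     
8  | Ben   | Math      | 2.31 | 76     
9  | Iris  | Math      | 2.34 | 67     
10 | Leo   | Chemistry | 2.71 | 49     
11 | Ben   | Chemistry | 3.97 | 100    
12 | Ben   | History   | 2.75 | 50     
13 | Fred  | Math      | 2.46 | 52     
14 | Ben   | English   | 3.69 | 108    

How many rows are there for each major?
SELECT major, COUNT(*) as count
FROM students
GROUP BY major

Result:
  CS: 2
  Chemistry: 4
  English: 2
  History: 2
  Math: 4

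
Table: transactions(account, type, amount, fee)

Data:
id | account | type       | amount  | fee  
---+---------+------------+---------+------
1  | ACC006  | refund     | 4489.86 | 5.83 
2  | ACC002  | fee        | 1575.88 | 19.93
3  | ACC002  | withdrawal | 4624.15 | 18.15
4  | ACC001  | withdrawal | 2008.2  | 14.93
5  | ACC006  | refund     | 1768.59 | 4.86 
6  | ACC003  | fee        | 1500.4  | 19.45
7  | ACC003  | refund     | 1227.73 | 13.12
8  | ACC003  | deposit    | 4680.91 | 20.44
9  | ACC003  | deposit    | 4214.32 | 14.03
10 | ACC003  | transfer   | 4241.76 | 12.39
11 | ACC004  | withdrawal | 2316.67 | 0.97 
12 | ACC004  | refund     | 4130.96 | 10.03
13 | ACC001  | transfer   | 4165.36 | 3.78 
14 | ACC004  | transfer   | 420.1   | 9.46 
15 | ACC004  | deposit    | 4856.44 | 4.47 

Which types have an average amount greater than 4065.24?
SELECT type, AVG(amount)
FROM transactions
GROUP BY type
HAVING AVG(amount) > 4065.24

Result:
  deposit: avg=4583.89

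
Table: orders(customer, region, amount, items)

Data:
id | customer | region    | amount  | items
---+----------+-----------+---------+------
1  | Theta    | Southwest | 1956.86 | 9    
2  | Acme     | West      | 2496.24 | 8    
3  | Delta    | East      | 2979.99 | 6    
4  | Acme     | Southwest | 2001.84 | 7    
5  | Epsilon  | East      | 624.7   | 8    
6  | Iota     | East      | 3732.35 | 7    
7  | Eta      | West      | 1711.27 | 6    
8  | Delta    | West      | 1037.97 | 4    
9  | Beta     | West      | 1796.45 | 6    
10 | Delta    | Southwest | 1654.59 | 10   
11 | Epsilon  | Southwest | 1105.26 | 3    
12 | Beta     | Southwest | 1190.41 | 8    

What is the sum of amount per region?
SELECT region, SUM(amount) as result
FROM orders
GROUP BY region

Result:
  East: 7337.04
  Southwest: 7908.96
  West: 7041.93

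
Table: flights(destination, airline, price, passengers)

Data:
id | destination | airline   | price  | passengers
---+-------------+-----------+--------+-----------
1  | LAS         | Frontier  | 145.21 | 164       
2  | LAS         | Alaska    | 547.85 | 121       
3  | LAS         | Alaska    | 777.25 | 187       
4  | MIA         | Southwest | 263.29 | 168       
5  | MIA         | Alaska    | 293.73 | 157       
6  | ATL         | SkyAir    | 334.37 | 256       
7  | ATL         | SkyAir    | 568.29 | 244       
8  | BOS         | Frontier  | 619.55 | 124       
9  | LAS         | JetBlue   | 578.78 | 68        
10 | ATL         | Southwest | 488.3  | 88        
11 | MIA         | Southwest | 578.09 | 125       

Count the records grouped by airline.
SELECT airline, COUNT(*) as count
FROM flights
GROUP BY airline

Result:
  Alaska: 3
  Frontier: 2
  JetBlue: 1
  SkyAir: 2
  Southwest: 3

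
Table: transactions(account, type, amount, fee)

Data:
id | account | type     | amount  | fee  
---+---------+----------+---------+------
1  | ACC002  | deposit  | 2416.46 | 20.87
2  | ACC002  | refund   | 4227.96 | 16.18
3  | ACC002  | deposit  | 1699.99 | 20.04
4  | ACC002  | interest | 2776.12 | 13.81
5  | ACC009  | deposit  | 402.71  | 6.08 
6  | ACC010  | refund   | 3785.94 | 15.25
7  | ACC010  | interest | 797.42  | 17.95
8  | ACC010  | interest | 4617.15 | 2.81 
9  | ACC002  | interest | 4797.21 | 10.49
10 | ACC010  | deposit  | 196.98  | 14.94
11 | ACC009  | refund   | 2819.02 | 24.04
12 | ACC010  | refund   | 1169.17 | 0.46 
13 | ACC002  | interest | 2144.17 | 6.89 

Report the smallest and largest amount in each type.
SELECT type, MIN(amount), MAX(amount)
FROM transactions
GROUP BY type

Result:
  deposit: min=196.98, max=2416.46
  interest: min=797.42, max=4797.21
  refund: min=1169.17, max=4227.96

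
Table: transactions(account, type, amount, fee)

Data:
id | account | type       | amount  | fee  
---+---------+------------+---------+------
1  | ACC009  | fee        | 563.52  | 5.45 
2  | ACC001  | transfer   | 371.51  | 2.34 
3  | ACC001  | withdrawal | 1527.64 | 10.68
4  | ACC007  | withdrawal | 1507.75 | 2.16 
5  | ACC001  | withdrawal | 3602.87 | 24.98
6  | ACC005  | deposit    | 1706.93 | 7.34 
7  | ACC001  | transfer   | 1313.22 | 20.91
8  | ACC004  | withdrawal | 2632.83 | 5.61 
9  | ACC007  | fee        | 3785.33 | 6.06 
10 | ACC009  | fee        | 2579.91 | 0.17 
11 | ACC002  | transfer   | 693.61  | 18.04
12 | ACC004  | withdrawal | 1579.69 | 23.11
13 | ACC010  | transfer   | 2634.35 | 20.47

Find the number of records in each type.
SELECT type, COUNT(*) as count
FROM transactions
GROUP BY type

Result:
  deposit: 1
  fee: 3
  transfer: 4
  withdrawal: 5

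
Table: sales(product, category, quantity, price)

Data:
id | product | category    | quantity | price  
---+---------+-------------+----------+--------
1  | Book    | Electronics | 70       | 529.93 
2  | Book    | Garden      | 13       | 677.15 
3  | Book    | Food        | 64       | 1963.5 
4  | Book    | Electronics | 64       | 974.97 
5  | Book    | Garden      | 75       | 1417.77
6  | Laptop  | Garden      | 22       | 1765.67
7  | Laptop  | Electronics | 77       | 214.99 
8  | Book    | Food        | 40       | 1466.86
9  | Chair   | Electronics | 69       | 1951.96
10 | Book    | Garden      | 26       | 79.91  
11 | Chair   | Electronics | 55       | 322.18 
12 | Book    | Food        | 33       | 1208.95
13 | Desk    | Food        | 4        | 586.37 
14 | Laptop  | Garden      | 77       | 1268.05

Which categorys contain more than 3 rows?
SELECT category, COUNT(*) as cnt
FROM sales
GROUP BY category
HAVING COUNT(*) > 3

Result:
  Electronics: 5
  Food: 4
  Garden: 5

Note: HAVING filters groups after aggregation, WHERE filters rows before.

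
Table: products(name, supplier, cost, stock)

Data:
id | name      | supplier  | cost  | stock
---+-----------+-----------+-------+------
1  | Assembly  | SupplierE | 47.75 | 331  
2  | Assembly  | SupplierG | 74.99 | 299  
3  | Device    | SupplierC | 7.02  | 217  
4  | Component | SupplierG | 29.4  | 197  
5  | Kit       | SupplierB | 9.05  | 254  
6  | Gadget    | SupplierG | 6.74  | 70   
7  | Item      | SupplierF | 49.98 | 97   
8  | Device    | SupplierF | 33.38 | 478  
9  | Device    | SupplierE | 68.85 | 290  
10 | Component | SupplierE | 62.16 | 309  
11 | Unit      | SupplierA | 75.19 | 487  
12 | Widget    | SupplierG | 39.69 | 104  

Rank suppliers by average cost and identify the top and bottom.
SELECT supplier, AVG(cost)
FROM products
GROUP BY supplier
ORDER BY AVG(cost)

All groups:
  SupplierC: 7.02
  SupplierB: 9.05
  SupplierG: 37.71
  SupplierF: 41.68
  SupplierE: 59.59
  SupplierA: 75.19

Highest: SupplierA (75.19)
Lowest: SupplierC (7.02)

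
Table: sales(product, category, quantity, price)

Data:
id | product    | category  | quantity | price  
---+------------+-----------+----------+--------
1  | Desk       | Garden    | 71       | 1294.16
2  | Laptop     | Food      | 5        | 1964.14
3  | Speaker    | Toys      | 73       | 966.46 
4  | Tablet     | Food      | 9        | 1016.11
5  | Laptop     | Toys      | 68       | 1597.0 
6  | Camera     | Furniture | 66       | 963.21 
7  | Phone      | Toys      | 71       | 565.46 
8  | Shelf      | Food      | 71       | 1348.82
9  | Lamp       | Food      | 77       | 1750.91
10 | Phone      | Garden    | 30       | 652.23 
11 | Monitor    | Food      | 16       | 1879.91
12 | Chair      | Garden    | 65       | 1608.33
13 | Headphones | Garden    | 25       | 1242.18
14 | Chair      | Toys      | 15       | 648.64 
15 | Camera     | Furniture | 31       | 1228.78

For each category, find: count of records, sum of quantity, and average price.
SELECT category,
       COUNT(*) as cnt,
       SUM(quantity) as total_quantity,
       AVG(price) as avg_price
FROM sales
GROUP BY category

Result:
  Food: 5 records, 178 total quantity, 1591.98 avg price
  Furniture: 2 records, 97 total quantity, 1096.00 avg price
  Garden: 4 records, 191 total quantity, 1199.23 avg price
  Toys: 4 records, 227 total quantity, 944.39 avg price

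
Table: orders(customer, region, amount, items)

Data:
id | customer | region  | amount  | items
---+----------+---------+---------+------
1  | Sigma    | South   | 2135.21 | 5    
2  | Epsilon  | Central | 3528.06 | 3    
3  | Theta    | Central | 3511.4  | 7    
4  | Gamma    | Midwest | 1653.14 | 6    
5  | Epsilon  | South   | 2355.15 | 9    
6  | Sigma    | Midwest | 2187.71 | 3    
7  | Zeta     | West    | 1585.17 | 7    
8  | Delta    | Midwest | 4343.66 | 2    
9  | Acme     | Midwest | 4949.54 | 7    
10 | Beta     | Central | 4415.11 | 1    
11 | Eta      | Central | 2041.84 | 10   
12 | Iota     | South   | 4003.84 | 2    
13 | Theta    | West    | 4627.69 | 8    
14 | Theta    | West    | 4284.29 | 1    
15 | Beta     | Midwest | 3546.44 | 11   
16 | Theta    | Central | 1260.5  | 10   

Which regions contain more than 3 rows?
SELECT region, COUNT(*) as cnt
FROM orders
GROUP BY region
HAVING COUNT(*) > 3

Result:
  Central: 5
  Midwest: 5

Note: HAVING filters groups after aggregation, WHERE filters rows before.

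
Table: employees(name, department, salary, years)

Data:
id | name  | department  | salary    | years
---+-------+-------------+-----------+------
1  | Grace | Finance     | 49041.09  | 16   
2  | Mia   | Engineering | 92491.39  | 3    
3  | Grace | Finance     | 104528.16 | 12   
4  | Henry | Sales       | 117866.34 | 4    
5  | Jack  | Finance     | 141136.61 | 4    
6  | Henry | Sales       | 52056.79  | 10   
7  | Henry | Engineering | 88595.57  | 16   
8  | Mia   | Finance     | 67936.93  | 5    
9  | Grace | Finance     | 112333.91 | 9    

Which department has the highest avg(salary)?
SELECT department, AVG(salary) as val
FROM employees
GROUP BY department
ORDER BY val DESC
LIMIT 1

Result: Finance with avg(salary) = 94995.34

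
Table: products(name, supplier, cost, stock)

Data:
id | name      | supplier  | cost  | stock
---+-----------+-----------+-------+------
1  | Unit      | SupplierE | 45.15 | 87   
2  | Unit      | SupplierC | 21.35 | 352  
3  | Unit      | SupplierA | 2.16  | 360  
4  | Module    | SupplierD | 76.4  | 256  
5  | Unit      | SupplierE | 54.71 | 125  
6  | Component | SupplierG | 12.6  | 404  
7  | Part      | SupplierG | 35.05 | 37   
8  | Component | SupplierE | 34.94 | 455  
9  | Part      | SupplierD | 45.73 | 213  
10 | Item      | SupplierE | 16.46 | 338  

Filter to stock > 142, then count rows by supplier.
SELECT supplier, COUNT(*)
FROM products
WHERE stock > 142
GROUP BY supplier

Note: WHERE filters rows before grouping.

Result:
  SupplierA: 1
  SupplierC: 1
  SupplierD: 2
  SupplierE: 2
  SupplierG: 1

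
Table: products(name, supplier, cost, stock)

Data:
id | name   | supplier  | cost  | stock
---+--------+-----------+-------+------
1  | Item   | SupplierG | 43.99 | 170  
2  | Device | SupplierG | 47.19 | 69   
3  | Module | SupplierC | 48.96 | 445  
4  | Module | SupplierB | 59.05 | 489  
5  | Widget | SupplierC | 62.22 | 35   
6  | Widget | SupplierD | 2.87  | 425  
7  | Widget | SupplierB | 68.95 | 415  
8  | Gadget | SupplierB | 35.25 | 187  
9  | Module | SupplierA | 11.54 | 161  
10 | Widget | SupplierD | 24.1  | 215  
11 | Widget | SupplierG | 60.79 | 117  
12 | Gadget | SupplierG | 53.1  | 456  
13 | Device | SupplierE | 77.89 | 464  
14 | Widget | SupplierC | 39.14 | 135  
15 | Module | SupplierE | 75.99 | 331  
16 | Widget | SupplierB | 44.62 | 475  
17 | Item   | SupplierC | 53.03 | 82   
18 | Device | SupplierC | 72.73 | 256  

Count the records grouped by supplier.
SELECT supplier, COUNT(*) as count
FROM products
GROUP BY supplier

Result:
  SupplierA: 1
  SupplierB: 4
  SupplierC: 5
  SupplierD: 2
  SupplierE: 2
  SupplierG: 4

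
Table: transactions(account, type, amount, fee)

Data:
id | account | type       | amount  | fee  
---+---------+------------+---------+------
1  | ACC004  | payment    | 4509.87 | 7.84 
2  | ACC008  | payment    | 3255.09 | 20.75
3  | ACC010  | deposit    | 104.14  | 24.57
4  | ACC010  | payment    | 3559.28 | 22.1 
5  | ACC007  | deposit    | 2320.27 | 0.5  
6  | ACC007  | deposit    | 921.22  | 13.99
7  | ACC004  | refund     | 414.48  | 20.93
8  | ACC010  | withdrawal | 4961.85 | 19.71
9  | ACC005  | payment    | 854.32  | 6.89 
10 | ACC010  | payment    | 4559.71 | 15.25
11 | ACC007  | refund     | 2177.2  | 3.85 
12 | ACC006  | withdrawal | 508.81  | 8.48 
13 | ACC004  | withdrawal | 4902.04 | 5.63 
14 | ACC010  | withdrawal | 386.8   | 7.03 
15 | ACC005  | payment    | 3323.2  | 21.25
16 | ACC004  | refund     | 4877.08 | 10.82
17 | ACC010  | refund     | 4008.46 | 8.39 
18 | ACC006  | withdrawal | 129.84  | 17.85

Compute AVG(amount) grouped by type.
SELECT type, AVG(amount) as result
FROM transactions
GROUP BY type

Result:
  deposit: 1115.21
  payment: 3343.58
  refund: 2869.31
  withdrawal: 2177.87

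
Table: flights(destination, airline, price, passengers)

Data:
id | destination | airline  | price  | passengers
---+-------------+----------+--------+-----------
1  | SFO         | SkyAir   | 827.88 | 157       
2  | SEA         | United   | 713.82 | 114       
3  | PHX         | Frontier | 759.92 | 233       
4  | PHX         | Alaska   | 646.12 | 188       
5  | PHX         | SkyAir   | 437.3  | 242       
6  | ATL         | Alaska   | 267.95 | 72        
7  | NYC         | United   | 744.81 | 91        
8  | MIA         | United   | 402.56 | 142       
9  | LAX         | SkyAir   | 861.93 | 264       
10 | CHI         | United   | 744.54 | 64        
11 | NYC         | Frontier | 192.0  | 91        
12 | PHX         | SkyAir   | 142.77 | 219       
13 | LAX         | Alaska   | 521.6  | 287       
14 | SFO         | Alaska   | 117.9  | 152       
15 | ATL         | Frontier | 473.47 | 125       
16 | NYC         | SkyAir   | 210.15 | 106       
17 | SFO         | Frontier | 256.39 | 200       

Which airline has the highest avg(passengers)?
SELECT airline, AVG(passengers) as val
FROM flights
GROUP BY airline
ORDER BY val DESC
LIMIT 1

Result: SkyAir with avg(passengers) = 197.60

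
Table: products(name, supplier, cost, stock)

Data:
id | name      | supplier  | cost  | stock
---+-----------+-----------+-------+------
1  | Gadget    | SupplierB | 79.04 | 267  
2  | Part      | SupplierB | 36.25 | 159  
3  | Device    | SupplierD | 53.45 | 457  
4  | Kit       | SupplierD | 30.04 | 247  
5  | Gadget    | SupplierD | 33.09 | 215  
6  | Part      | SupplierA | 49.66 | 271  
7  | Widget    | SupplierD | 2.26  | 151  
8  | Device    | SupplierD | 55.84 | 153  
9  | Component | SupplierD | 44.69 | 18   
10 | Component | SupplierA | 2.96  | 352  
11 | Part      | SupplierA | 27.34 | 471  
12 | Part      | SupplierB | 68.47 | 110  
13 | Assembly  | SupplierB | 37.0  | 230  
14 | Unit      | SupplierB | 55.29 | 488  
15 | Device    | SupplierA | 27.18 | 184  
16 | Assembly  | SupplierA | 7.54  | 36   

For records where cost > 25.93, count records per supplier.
SELECT supplier, COUNT(*)
FROM products
WHERE cost > 25.93
GROUP BY supplier

Note: WHERE filters rows before grouping.

Result:
  SupplierA: 3
  SupplierB: 5
  SupplierD: 5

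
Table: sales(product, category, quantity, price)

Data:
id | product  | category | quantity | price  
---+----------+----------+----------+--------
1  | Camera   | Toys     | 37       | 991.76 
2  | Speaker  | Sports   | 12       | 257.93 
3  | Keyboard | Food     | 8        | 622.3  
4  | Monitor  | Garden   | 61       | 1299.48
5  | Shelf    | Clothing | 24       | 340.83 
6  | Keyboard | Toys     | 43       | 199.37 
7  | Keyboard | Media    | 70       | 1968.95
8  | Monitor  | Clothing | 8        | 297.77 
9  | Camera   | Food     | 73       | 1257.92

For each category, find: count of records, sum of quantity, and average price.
SELECT category,
       COUNT(*) as cnt,
       SUM(quantity) as total_quantity,
       AVG(price) as avg_price
FROM sales
GROUP BY category

Result:
  Clothing: 2 records, 32 total quantity, 319.30 avg price
  Food: 2 records, 81 total quantity, 940.11 avg price
  Garden: 1 records, 61 total quantity, 1299.48 avg price
  Media: 1 records, 70 total quantity, 1968.95 avg price
  Sports: 1 records, 12 total quantity, 257.93 avg price
  Toys: 2 records, 80 total quantity, 595.57 avg price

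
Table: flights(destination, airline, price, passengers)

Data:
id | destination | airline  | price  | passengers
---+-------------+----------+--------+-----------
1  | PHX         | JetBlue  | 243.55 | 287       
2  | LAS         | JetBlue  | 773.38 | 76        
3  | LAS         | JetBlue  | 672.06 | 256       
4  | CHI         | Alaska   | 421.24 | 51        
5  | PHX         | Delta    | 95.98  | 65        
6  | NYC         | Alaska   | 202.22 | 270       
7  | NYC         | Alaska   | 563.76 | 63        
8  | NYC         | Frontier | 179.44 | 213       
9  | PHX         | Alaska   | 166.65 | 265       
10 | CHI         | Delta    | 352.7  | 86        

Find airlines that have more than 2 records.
SELECT airline, COUNT(*) as cnt
FROM flights
GROUP BY airline
HAVING COUNT(*) > 2

Result:
  Alaska: 4
  JetBlue: 3

Note: HAVING filters groups after aggregation, WHERE filters rows before.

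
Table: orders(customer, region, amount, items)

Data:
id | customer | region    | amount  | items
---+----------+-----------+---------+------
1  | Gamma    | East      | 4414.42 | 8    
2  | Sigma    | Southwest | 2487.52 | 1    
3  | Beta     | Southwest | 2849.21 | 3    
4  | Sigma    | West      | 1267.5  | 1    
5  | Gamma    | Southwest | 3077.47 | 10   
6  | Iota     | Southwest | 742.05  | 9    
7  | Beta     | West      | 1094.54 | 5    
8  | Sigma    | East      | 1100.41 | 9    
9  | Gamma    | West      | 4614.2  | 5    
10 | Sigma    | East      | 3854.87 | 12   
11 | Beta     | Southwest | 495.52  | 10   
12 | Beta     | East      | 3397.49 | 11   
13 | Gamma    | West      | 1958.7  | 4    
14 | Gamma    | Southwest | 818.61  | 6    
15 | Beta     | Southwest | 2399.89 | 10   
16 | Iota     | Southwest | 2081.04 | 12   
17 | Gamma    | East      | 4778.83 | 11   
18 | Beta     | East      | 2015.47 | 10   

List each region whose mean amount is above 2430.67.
SELECT region, AVG(amount)
FROM orders
GROUP BY region
HAVING AVG(amount) > 2430.67

Result:
  East: avg=3260.25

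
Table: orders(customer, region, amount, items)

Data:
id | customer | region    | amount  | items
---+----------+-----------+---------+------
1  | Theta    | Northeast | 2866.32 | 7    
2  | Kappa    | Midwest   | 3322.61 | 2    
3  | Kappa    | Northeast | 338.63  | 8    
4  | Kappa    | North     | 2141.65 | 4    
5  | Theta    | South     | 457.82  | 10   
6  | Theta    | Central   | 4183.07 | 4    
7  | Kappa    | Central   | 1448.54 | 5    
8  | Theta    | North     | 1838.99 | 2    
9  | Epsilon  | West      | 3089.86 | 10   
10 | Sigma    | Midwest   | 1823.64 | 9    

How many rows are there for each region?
SELECT region, COUNT(*) as count
FROM orders
GROUP BY region

Result:
  Central: 2
  Midwest: 2
  North: 2
  Northeast: 2
  South: 1
  West: 1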